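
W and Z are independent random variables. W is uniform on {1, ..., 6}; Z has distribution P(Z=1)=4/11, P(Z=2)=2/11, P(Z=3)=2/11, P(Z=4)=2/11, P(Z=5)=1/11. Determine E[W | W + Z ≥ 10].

P(W + Z ≥ 10) = 2/33.
Summing W·P(x,y) over outcomes with W + Z ≥ 10 gives 23/66.
E[W | W + Z ≥ 10] = (23/66) / (2/33) = 23/4.

23/4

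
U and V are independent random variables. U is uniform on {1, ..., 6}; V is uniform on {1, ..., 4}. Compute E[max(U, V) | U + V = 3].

Outcomes with U + V = 3: (1,2), (2,1), each with probability 1/24.
E[max(U, V) | U + V = 3] = (2 + 2) / 2 = 2.

2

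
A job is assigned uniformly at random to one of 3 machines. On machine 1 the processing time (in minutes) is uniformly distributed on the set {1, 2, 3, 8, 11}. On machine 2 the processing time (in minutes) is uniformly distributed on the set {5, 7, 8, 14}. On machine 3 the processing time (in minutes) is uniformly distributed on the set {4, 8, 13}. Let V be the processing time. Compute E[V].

E[V | machine 1] = (1+2+3+8+11)/5 = 5.
E[V | machine 2] = (5+7+8+14)/4 = 17/2.
E[V | machine 3] = (4+8+13)/3 = 25/3.
By the law of total expectation,
E[V] = (1/3)·(5) + (1/3)·(17/2) + (1/3)·(25/3) = 131/18.

131/18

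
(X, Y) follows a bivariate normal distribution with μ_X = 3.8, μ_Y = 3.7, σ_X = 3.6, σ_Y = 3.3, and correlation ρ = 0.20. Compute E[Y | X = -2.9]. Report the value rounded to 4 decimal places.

For a bivariate normal, E[Y | X=x] = μ_Y + ρ·(σ_Y/σ_X)·(x − μ_X).
E[Y | X=-2.9] = 3.7 + (0.20)·(3.3/3.6)·(-2.9 − (3.8)) = 3.7 + (0.18333)·(-6.7) = 2.4717.

2.4717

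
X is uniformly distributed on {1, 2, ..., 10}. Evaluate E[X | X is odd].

Given X is odd, X is equally likely to be any of {1, 3, 5, 7, 9}.
E[X | X is odd] = (1 + 3 + 5 + 7 + 9) / 5 = 5.

5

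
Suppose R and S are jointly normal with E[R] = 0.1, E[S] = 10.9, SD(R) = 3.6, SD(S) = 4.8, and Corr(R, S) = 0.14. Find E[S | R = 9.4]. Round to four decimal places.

12.6360

For a bivariate normal, E[S | R=x] = μ_S + ρ·(σ_S/σ_R)·(x − μ_R).
E[S | R=9.4] = 10.9 + (0.14)·(4.8/3.6)·(9.4 − (0.1)) = 10.9 + (0.18667)·(9.3) = 12.6360.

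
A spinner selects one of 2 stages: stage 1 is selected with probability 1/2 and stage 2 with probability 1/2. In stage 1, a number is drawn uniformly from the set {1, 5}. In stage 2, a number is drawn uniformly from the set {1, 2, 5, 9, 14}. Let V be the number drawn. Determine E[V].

E[V | stage 1] = (1+5)/2 = 3.
E[V | stage 2] = (1+2+5+9+14)/5 = 31/5.
By the law of total expectation,
E[V] = (1/2)·(3) + (1/2)·(31/5) = 23/5.

23/5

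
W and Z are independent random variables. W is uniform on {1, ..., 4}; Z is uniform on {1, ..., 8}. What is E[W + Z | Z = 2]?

Outcomes with Z = 2: (1,2), (2,2), (3,2), (4,2), each with probability 1/32.
E[W + Z | Z = 2] = (3 + 4 + 5 + 6) / 4 = 9/2.

9/2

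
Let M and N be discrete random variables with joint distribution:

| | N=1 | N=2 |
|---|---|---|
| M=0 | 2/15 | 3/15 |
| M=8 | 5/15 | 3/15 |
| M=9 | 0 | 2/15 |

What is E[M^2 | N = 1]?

P(N = 1) = 7/15.
Σ M^2·P over the event = 0·(2/15) + 64·(5/15) = 64/3.
E[M^2 | N = 1] = (64/3) / (7/15) = 320/7.

320/7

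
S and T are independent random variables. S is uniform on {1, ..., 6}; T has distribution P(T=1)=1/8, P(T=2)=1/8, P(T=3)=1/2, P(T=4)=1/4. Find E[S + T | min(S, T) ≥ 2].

50/7

P(min(S, T) ≥ 2) = 35/48.
Summing (S+T)·P(x,y) over outcomes with min(S, T) ≥ 2 gives 125/24.
E[S + T | min(S, T) ≥ 2] = (125/24) / (35/48) = 50/7.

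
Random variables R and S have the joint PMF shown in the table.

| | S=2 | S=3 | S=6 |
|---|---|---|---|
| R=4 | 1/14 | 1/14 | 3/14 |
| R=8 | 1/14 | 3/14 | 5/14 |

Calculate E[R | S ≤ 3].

20/3

P(S ≤ 3) = 3/7.
Σ R·P over the event = 4·(1/14) + 4·(1/14) + 8·(1/14) + 8·(3/14) = 20/7.
E[R | S ≤ 3] = (20/7) / (3/7) = 20/3.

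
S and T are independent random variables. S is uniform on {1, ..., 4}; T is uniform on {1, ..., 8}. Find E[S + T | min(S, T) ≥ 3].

P(min(S, T) ≥ 3) = 3/8.
Summing (S+T)·P(x,y) over outcomes with min(S, T) ≥ 3 gives 27/8.
E[S + T | min(S, T) ≥ 3] = (27/8) / (3/8) = 9.

9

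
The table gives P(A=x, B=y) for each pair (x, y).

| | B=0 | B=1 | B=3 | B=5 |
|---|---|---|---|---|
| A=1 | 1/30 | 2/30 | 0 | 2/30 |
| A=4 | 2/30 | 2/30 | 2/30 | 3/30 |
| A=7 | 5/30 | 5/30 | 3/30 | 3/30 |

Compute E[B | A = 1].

12/5

P(A = 1) = 1/6.
Σ B·P over the event = 0·(1/30) + 1·(2/30) + 5·(2/30) = 2/5.
E[B | A = 1] = (2/5) / (1/6) = 12/5.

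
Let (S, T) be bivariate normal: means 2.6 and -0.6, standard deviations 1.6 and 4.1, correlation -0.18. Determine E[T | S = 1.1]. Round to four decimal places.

0.0919

The regression of T on S has slope ρ·σ_T/σ_S and passes through (μ_S, μ_T).
E[T | S=1.1] = -0.6 + (-0.18)·(4.1/1.6)·(1.1 − (2.6)) = -0.6 + (-0.46125)·(-1.5) = 0.0919.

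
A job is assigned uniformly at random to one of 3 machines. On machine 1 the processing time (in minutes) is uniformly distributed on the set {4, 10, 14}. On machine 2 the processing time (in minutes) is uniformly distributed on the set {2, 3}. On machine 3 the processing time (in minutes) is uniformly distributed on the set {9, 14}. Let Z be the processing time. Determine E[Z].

E[Z | machine 1] = (4+10+14)/3 = 28/3.
E[Z | machine 2] = (2+3)/2 = 5/2.
E[Z | machine 3] = (9+14)/2 = 23/2.
By the law of total expectation,
E[Z] = (1/3)·(28/3) + (1/3)·(5/2) + (1/3)·(23/2) = 70/9.

70/9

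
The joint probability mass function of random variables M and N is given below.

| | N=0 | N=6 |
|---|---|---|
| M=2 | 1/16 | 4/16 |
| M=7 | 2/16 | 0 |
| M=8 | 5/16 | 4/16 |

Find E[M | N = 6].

P(N = 6) = 1/2.
Σ M·P over the event = 2·(4/16) + 8·(4/16) = 5/2.
E[M | N = 6] = (5/2) / (1/2) = 5.

5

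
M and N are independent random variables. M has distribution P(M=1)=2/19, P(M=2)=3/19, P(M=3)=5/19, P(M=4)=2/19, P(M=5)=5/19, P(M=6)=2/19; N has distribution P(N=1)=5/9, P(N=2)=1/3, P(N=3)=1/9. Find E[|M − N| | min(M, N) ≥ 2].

P(min(M, N) ≥ 2) = 68/171.
Summing |M−N|·P(x,y) over outcomes with min(M, N) ≥ 2 gives 13/19.
E[|M − N| | min(M, N) ≥ 2] = (13/19) / (68/171) = 117/68.

117/68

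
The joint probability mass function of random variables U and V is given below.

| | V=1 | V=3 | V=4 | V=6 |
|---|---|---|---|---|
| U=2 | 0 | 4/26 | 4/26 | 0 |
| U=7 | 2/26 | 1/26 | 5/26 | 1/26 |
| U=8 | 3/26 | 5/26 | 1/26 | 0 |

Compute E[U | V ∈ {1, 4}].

P(V ∈ {1, 4}) = 15/26.
Σ U·P over the event = 2·(4/26) + 7·(2/26) + 7·(5/26) + 8·(3/26) + 8·(1/26) = 89/26.
E[U | V ∈ {1, 4}] = (89/26) / (15/26) = 89/15.

89/15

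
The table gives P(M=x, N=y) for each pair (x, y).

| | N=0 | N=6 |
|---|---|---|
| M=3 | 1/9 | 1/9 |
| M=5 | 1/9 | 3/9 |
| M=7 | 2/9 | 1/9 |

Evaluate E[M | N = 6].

P(N = 6) = 5/9.
Σ M·P over the event = 3·(1/9) + 5·(3/9) + 7·(1/9) = 25/9.
E[M | N = 6] = (25/9) / (5/9) = 5.

5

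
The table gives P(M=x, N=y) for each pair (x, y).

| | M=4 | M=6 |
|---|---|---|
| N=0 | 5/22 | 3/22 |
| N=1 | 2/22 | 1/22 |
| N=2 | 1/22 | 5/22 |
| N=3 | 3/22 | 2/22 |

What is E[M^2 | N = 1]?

P(N = 1) = 3/22.
Σ M^2·P over the event = 16·(2/22) + 36·(1/22) = 34/11.
E[M^2 | N = 1] = (34/11) / (3/22) = 68/3.

68/3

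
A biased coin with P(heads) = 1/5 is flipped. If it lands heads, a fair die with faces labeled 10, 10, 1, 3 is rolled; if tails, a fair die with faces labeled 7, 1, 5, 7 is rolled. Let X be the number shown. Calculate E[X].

E[X | heads] = (10+10+1+3)/4 = 6.
E[X | tails] = (7+1+5+7)/4 = 5.
By the law of total expectation,
E[X] = (1/5)·(6) + (4/5)·(5) = 26/5.

26/5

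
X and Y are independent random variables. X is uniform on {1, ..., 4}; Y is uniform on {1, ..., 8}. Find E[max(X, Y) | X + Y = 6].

P(X + Y = 6) = 1/8.
Summing max(X,Y)·P(x,y) over outcomes with X + Y = 6 gives 1/2.
E[max(X, Y) | X + Y = 6] = (1/2) / (1/8) = 4.

4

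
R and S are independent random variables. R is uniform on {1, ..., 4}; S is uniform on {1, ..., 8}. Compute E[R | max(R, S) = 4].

22/7

P(max(R, S) = 4) = 7/32.
Summing R·P(x,y) over outcomes with max(R, S) = 4 gives 11/16.
E[R | max(R, S) = 4] = (11/16) / (7/32) = 22/7.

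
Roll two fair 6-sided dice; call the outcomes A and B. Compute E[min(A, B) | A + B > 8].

43/10

Outcomes with A + B > 8: (3,6), (4,5), (4,6), (5,4), (5,5), (5,6), (6,3), (6,4), (6,5), (6,6), each with probability 1/36.
E[min(A, B) | A + B > 8] = (3 + 4 + 4 + 4 + 5 + 5 + 3 + 4 + 5 + 6) / 10 = 43/10.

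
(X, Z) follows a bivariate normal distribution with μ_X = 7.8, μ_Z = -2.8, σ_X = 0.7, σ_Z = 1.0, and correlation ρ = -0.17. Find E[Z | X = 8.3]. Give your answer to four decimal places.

The regression of Z on X has slope ρ·σ_Z/σ_X and passes through (μ_X, μ_Z).
E[Z | X=8.3] = -2.8 + (-0.17)·(1.0/0.7)·(8.3 − (7.8)) = -2.8 + (-0.24286)·(0.5) = -2.9214.

-2.9214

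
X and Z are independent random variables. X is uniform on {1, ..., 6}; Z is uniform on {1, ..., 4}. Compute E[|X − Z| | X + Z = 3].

P(X + Z = 3) = 1/12.
Summing |X−Z|·P(x,y) over outcomes with X + Z = 3 gives 1/12.
E[|X − Z| | X + Z = 3] = (1/12) / (1/12) = 1.

1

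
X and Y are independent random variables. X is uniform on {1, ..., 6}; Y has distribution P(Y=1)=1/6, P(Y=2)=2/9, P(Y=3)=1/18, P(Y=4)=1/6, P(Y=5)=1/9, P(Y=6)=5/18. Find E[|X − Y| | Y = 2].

11/6

P(Y = 2) = 2/9.
Summing |X−Y|·P(x,y) over outcomes with Y = 2 gives 11/27.
E[|X − Y| | Y = 2] = (11/27) / (2/9) = 11/6.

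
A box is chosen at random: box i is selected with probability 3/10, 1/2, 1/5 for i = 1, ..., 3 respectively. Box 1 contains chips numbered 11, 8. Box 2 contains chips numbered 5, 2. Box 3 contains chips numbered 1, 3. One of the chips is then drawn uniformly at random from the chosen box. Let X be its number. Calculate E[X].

E[X | box 1] = (11+8)/2 = 19/2.
E[X | box 2] = (5+2)/2 = 7/2.
E[X | box 3] = (1+3)/2 = 2.
E[X] = (3/10)·(19/2) + (1/2)·(7/2) + (1/5)·(2) = 5.

5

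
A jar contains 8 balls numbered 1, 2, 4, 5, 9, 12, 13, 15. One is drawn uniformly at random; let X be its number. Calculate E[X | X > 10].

40/3

P(X > 10) = 3/8.
Σ over the event: 12·1/8 + 13·1/8 + 15·1/8 = 5.
E[X | X > 10] = (5) / (3/8) = 40/3.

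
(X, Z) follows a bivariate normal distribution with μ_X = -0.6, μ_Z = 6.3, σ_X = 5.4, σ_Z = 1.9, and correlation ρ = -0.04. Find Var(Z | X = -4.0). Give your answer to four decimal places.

3.6042

For a bivariate normal, Var(Z | X=x) = σ_Z²(1 − ρ²).
Var(Z | X=-4.0) = (1.9)²·(1 − (-0.04)²) = 3.61·0.9984 = 3.6042.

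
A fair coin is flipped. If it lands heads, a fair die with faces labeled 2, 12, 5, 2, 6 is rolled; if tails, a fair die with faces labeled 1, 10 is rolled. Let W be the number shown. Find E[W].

109/20

E[W | heads] = (2+12+5+2+6)/5 = 27/5.
E[W | tails] = (1+10)/2 = 11/2.
E[W] = (1/2)·(27/5) + (1/2)·(11/2) = 109/20.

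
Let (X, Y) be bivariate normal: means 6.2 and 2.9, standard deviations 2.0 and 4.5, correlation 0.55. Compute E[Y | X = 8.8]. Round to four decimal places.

6.1175

For a bivariate normal, E[Y | X=x] = μ_Y + ρ·(σ_Y/σ_X)·(x − μ_X).
E[Y | X=8.8] = 2.9 + (0.55)·(4.5/2.0)·(8.8 − (6.2)) = 2.9 + (1.2375)·(2.6) = 6.1175.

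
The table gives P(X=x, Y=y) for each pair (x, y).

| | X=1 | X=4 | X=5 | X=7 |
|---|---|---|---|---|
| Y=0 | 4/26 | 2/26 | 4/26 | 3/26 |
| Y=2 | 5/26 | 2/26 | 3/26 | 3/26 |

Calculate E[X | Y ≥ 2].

49/13

P(Y ≥ 2) = 1/2.
Σ X·P over the event = 1·(5/26) + 4·(2/26) + 5·(3/26) + 7·(3/26) = 49/26.
E[X | Y ≥ 2] = (49/26) / (1/2) = 49/13.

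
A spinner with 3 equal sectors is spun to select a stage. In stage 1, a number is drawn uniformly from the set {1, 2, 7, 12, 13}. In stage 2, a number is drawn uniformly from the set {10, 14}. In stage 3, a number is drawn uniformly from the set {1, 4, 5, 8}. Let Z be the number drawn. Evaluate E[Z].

47/6

E[Z | stage 1] = (1+2+7+12+13)/5 = 7.
E[Z | stage 2] = (10+14)/2 = 12.
E[Z | stage 3] = (1+4+5+8)/4 = 9/2.
By the law of total expectation,
E[Z] = (1/3)·(7) + (1/3)·(12) + (1/3)·(9/2) = 47/6.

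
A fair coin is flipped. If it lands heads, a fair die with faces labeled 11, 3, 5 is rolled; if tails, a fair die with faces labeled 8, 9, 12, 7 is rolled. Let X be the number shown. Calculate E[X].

E[X | heads] = (11+3+5)/3 = 19/3.
E[X | tails] = (8+9+12+7)/4 = 9.
E[X] = (1/2)·(19/3) + (1/2)·(9) = 23/3.

23/3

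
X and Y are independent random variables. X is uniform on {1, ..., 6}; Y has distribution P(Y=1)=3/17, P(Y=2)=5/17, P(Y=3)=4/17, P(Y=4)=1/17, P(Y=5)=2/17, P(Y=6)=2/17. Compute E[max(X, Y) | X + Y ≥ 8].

191/34

P(X + Y ≥ 8) = 1/3.
Summing max(X,Y)·P(x,y) over outcomes with X + Y ≥ 8 gives 191/102.
E[max(X, Y) | X + Y ≥ 8] = (191/102) / (1/3) = 191/34.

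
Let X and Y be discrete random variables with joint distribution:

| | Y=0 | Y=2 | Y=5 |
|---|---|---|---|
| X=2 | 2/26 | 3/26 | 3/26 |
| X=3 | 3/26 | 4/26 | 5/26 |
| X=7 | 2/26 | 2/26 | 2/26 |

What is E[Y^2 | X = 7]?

P(X = 7) = 3/13.
Σ Y^2·P over the event = 0·(2/26) + 4·(2/26) + 25·(2/26) = 29/13.
E[Y^2 | X = 7] = (29/13) / (3/13) = 29/3.

29/3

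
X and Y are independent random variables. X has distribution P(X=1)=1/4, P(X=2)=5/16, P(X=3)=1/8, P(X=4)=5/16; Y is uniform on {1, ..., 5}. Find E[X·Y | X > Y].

37/6

P(X > Y) = 3/10.
Summing XY·P(x,y) over outcomes with X > Y gives 37/20.
E[X·Y | X > Y] = (37/20) / (3/10) = 37/6.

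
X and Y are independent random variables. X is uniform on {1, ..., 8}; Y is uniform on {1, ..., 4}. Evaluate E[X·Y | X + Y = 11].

26

Outcomes with X + Y = 11: (7,4), (8,3), each with probability 1/32.
E[X·Y | X + Y = 11] = (28 + 24) / 2 = 26.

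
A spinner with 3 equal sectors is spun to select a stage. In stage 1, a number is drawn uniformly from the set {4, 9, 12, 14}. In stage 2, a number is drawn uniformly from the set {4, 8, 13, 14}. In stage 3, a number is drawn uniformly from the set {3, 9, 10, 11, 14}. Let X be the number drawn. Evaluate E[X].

289/30

E[X | stage 1] = (4+9+12+14)/4 = 39/4.
E[X | stage 2] = (4+8+13+14)/4 = 39/4.
E[X | stage 3] = (3+9+10+11+14)/5 = 47/5.
By the law of total expectation,
E[X] = (1/3)·(39/4) + (1/3)·(39/4) + (1/3)·(47/5) = 289/30.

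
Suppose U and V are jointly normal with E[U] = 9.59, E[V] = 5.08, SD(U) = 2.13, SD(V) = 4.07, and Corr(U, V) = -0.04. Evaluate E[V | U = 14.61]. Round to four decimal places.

4.6963

The regression of V on U has slope ρ·σ_V/σ_U and passes through (μ_U, μ_V).
E[V | U=14.61] = 5.08 + (-0.04)·(4.07/2.13)·(14.61 − (9.59)) = 5.08 + (-0.076432)·(5.02) = 4.6963.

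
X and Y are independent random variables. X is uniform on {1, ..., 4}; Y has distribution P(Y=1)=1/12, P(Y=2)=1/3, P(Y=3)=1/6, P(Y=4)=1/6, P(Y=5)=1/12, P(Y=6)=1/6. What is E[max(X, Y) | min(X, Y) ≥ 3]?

32/7

P(min(X, Y) ≥ 3) = 7/24.
Summing max(X,Y)·P(x,y) over outcomes with min(X, Y) ≥ 3 gives 4/3.
E[max(X, Y) | min(X, Y) ≥ 3] = (4/3) / (7/24) = 32/7.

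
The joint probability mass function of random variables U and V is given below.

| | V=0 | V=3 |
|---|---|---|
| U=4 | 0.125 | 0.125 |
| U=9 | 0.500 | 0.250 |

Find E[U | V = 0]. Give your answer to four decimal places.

8.0000

P(V = 0) = 0.625.
Σ U·P over the event = 4·(0.125) + 9·(0.500) = 5.000.
E[U | V = 0] = (5.000) / (0.625) = 8.0000.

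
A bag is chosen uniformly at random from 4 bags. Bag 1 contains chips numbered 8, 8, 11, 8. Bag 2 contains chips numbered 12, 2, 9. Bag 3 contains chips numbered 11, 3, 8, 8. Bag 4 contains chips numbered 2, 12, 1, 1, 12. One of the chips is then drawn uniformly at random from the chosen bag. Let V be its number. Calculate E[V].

1771/240

E[V | bag 1] = (8+8+11+8)/4 = 35/4.
E[V | bag 2] = (12+2+9)/3 = 23/3.
E[V | bag 3] = (11+3+8+8)/4 = 15/2.
E[V | bag 4] = (2+12+1+1+12)/5 = 28/5.
By the law of total expectation,
E[V] = (1/4)·(35/4) + (1/4)·(23/3) + (1/4)·(15/2) + (1/4)·(28/5) = 1771/240.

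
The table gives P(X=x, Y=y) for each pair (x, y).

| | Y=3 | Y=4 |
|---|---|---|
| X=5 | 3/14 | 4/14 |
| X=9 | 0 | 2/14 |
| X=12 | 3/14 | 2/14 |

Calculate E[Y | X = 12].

17/5

P(X = 12) = 5/14.
Σ Y·P over the event = 3·(3/14) + 4·(2/14) = 17/14.
E[Y | X = 12] = (17/14) / (5/14) = 17/5.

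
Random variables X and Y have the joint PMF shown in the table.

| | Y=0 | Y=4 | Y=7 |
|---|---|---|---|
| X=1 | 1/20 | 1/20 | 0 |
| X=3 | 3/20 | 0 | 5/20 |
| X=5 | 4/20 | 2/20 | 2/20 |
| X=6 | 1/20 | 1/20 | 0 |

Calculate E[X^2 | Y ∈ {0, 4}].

P(Y ∈ {0, 4}) = 13/20.
Σ X^2·P over the event = 1·(1/20) + 1·(1/20) + 9·(3/20) + 25·(4/20) + 25·(2/20) + 36·(1/20) + 36·(1/20) = 251/20.
E[X^2 | Y ∈ {0, 4}] = (251/20) / (13/20) = 251/13.

251/13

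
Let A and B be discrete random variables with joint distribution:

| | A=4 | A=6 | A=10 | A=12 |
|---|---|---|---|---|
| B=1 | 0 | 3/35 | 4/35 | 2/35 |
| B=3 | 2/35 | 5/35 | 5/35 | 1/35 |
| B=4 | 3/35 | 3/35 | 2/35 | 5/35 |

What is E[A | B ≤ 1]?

P(B ≤ 1) = 9/35.
Σ A·P over the event = 6·(3/35) + 10·(4/35) + 12·(2/35) = 82/35.
E[A | B ≤ 1] = (82/35) / (9/35) = 82/9.

82/9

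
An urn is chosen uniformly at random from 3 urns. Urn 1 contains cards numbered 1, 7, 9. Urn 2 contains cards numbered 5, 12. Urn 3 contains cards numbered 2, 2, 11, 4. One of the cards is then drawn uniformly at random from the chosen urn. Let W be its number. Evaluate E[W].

227/36

E[W | urn 1] = (1+7+9)/3 = 17/3.
E[W | urn 2] = (5+12)/2 = 17/2.
E[W | urn 3] = (2+2+11+4)/4 = 19/4.
E[W] = (1/3)·(17/3) + (1/3)·(17/2) + (1/3)·(19/4) = 227/36.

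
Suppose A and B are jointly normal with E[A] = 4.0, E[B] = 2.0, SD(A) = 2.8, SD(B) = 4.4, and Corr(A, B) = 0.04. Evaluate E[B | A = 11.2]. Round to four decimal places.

2.4526

For a bivariate normal, E[B | A=x] = μ_B + ρ·(σ_B/σ_A)·(x − μ_A).
E[B | A=11.2] = 2.0 + (0.04)·(4.4/2.8)·(11.2 − (4.0)) = 2.0 + (0.062857)·(7.2) = 2.4526.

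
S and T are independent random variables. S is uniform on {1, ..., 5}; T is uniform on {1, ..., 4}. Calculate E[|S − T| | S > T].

2

Outcomes with S > T: (2,1), (3,1), (3,2), (4,1), (4,2), (4,3), (5,1), (5,2), (5,3), (5,4), each with probability 1/20.
E[|S − T| | S > T] = (1 + 2 + 1 + 3 + 2 + 1 + 4 + 3 + 2 + 1) / 10 = 2.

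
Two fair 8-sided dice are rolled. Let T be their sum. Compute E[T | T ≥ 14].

44/3

P(T ≥ 14) = 3/32.
Σ over the event: 14·3/64 + 15·1/32 + 16·1/64 = 11/8.
E[T | T ≥ 14] = (11/8) / (3/32) = 44/3.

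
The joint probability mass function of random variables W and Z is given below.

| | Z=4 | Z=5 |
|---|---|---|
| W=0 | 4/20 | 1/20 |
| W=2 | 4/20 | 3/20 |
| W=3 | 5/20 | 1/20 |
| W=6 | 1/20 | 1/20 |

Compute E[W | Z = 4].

P(Z = 4) = 7/10.
Σ W·P over the event = 0·(4/20) + 2·(4/20) + 3·(5/20) + 6·(1/20) = 29/20.
E[W | Z = 4] = (29/20) / (7/10) = 29/14.

29/14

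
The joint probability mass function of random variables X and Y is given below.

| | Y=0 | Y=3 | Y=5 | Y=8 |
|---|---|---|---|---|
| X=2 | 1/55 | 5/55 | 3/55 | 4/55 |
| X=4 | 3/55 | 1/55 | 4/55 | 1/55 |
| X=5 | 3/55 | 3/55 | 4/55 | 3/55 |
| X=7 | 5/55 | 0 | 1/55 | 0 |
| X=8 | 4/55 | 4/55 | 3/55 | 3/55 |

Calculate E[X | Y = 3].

61/13

P(Y = 3) = 13/55.
Σ X·P over the event = 2·(5/55) + 4·(1/55) + 5·(3/55) + 8·(4/55) = 61/55.
E[X | Y = 3] = (61/55) / (13/55) = 61/13.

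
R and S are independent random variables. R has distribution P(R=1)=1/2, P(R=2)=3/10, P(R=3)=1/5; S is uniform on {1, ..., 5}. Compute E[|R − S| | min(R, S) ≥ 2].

P(min(R, S) ≥ 2) = 2/5.
Summing |R−S|·P(x,y) over outcomes with min(R, S) ≥ 2 gives 13/25.
E[|R − S| | min(R, S) ≥ 2] = (13/25) / (2/5) = 13/10.

13/10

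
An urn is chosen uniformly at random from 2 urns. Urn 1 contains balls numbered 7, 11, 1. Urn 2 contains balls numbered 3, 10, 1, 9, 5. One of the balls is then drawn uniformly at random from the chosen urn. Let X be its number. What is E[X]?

E[X | urn 1] = (7+11+1)/3 = 19/3.
E[X | urn 2] = (3+10+1+9+5)/5 = 28/5.
By the law of total expectation,
E[X] = (1/2)·(19/3) + (1/2)·(28/5) = 179/30.

179/30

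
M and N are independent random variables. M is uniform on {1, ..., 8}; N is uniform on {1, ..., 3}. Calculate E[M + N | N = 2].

Outcomes with N = 2: (1,2), (2,2), (3,2), (4,2), (5,2), (6,2), (7,2), (8,2), each with probability 1/24.
E[M + N | N = 2] = (3 + 4 + 5 + 6 + 7 + 8 + 9 + 10) / 8 = 13/2.

13/2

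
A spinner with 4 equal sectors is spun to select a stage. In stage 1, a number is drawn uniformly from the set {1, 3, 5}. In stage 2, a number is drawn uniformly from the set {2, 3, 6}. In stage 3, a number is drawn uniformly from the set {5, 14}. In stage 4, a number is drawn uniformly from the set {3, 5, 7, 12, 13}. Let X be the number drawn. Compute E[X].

145/24

E[X | stage 1] = (1+3+5)/3 = 3.
E[X | stage 2] = (2+3+6)/3 = 11/3.
E[X | stage 3] = (5+14)/2 = 19/2.
E[X | stage 4] = (3+5+7+12+13)/5 = 8.
E[X] = (1/4)·(3) + (1/4)·(11/3) + (1/4)·(19/2) + (1/4)·(8) = 145/24.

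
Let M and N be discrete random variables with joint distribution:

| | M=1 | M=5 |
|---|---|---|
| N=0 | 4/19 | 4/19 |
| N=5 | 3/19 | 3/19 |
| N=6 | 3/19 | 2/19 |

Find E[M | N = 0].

P(N = 0) = 8/19.
Σ M·P over the event = 1·(4/19) + 5·(4/19) = 24/19.
E[M | N = 0] = (24/19) / (8/19) = 3.

3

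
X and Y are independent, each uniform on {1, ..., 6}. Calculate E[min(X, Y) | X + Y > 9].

29/6

P(X + Y > 9) = 1/6.
Summing min(X,Y)·P(x,y) over outcomes with X + Y > 9 gives 29/36.
E[min(X, Y) | X + Y > 9] = (29/36) / (1/6) = 29/6.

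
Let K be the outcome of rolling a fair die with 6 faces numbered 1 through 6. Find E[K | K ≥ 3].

9/2

Given K ≥ 3, K is equally likely to be any of {3, 4, 5, 6}.
E[K | K ≥ 3] = (3 + 4 + 5 + 6) / 4 = 9/2.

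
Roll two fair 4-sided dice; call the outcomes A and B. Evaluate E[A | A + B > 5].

10/3

Outcomes with A + B > 5: (2,4), (3,3), (3,4), (4,2), (4,3), (4,4), each with probability 1/16.
E[A | A + B > 5] = (2 + 3 + 3 + 4 + 4 + 4) / 6 = 10/3.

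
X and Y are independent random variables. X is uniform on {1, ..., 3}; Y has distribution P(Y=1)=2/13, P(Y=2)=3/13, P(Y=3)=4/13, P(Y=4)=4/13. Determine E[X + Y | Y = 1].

P(Y = 1) = 2/13.
Summing (X+Y)·P(x,y) over outcomes with Y = 1 gives 6/13.
E[X + Y | Y = 1] = (6/13) / (2/13) = 3.

3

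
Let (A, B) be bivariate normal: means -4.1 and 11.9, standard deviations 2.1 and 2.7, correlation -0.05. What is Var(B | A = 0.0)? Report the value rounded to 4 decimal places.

7.2718

The conditional variance in a bivariate normal is σ_B²(1 − ρ²), independent of x.
Var(B | A=0.0) = (2.7)²·(1 − (-0.05)²) = 7.29·0.9975 = 7.2718.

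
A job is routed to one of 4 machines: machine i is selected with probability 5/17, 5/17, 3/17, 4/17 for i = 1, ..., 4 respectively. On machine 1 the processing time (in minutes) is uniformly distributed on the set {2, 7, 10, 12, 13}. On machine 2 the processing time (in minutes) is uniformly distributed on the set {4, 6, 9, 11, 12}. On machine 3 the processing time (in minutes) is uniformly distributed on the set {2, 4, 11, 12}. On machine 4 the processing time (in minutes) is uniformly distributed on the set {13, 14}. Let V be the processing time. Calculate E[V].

647/68

E[V | machine 1] = (2+7+10+12+13)/5 = 44/5.
E[V | machine 2] = (4+6+9+11+12)/5 = 42/5.
E[V | machine 3] = (2+4+11+12)/4 = 29/4.
E[V | machine 4] = (13+14)/2 = 27/2.
By the law of total expectation,
E[V] = (5/17)·(44/5) + (5/17)·(42/5) + (3/17)·(29/4) + (4/17)·(27/2) = 647/68.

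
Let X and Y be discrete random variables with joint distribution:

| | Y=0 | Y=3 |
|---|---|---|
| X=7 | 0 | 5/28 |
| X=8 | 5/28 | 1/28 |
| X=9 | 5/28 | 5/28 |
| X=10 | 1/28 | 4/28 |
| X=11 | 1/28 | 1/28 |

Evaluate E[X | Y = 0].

53/6

P(Y = 0) = 3/7.
Summing X·P(X=x,Y=y) over the conditioning event gives 53/14.
E[X | Y = 0] = (53/14) / (3/7) = 53/6.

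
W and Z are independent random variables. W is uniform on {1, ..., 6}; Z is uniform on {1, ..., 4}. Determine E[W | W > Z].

P(W > Z) = 7/12.
Summing W·P(x,y) over outcomes with W > Z gives 8/3.
E[W | W > Z] = (8/3) / (7/12) = 32/7.

32/7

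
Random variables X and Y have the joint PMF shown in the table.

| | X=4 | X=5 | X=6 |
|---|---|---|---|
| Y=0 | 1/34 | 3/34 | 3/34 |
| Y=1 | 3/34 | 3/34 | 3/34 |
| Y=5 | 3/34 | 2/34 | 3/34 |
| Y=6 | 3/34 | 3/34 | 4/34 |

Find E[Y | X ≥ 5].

73/24

P(X ≥ 5) = 12/17.
Σ Y·P over the event = 0·(3/34) + 1·(3/34) + 5·(2/34) + 6·(3/34) + 0·(3/34) + 1·(3/34) + 5·(3/34) + 6·(4/34) = 73/34.
E[Y | X ≥ 5] = (73/34) / (12/17) = 73/24.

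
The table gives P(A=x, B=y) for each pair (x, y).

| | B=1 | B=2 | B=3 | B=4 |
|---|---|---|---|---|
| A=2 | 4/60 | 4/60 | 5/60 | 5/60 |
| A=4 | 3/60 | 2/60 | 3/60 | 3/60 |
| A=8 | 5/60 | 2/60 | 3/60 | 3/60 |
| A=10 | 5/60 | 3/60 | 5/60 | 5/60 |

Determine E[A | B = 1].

110/17

P(B = 1) = 17/60.
Σ A·P over the event = 2·(4/60) + 4·(3/60) + 8·(5/60) + 10·(5/60) = 11/6.
E[A | B = 1] = (11/6) / (17/60) = 110/17.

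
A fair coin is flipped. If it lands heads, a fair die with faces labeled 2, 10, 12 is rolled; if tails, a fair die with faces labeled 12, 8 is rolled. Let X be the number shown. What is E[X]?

9

E[X | heads] = (2+10+12)/3 = 8.
E[X | tails] = (12+8)/2 = 10.
E[X] = (1/2)·(8) + (1/2)·(10) = 9.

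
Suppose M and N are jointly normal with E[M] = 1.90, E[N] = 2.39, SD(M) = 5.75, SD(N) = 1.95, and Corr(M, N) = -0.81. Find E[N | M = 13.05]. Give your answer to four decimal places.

E[N | M=x] = μ_N + ρ(σ_N/σ_M)(x − μ_M) for jointly normal variables.
E[N | M=13.05] = 2.39 + (-0.81)·(1.95/5.75)·(13.05 − (1.90)) = 2.39 + (-0.2747)·(11.15) = -0.6729.

-0.6729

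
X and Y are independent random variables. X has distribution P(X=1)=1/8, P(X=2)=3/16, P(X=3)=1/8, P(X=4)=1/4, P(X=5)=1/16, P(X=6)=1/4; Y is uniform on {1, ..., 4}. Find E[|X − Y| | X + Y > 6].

P(X + Y > 6) = 29/64.
Summing |X−Y|·P(x,y) over outcomes with X + Y > 6 gives 17/16.
E[|X − Y| | X + Y > 6] = (17/16) / (29/64) = 68/29.

68/29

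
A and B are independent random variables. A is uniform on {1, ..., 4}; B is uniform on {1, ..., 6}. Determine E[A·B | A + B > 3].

205/21

P(A + B > 3) = 7/8.
Summing AB·P(x,y) over outcomes with A + B > 3 gives 205/24.
E[A·B | A + B > 3] = (205/24) / (7/8) = 205/21.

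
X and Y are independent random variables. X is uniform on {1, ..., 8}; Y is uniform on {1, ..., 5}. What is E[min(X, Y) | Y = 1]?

1

Outcomes with Y = 1: (1,1), (2,1), (3,1), (4,1), (5,1), (6,1), (7,1), (8,1), each with probability 1/40.
E[min(X, Y) | Y = 1] = (1 + 1 + 1 + 1 + 1 + 1 + 1 + 1) / 8 = 1.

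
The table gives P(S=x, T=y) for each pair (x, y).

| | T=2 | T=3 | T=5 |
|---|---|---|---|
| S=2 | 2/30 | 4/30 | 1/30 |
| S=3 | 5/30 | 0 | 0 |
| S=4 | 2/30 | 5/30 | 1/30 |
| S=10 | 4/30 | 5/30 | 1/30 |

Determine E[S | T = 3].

P(T = 3) = 7/15.
Summing S·P(S=x,T=y) over the conditioning event gives 13/5.
E[S | T = 3] = (13/5) / (7/15) = 39/7.

39/7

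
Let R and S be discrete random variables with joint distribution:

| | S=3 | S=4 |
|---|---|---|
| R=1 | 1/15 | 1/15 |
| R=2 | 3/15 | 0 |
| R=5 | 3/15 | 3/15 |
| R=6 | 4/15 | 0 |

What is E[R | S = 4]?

P(S = 4) = 4/15.
Σ R·P over the event = 1·(1/15) + 5·(3/15) = 16/15.
E[R | S = 4] = (16/15) / (4/15) = 4.

4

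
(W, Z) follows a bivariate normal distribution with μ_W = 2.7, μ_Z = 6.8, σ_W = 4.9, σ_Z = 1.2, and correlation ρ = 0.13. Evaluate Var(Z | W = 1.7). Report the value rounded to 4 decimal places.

The conditional variance in a bivariate normal is σ_Z²(1 − ρ²), independent of x.
Var(Z | W=1.7) = (1.2)²·(1 − (0.13)²) = 1.44·0.9831 = 1.4157.

1.4157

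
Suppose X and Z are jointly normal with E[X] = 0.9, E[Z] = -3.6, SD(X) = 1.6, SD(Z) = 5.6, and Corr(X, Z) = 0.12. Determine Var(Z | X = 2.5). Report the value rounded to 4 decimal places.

30.9084

Var(Z | X=x) = (1 − ρ²)·σ_Z².
Var(Z | X=2.5) = (5.6)²·(1 − (0.12)²) = 31.36·0.9856 = 30.9084.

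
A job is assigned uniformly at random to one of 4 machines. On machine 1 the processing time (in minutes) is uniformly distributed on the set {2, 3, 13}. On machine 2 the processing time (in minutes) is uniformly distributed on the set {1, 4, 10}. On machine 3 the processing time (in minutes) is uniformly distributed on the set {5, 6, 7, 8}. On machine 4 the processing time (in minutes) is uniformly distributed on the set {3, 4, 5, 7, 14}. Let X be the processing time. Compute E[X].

241/40

E[X | machine 1] = (2+3+13)/3 = 6.
E[X | machine 2] = (1+4+10)/3 = 5.
E[X | machine 3] = (5+6+7+8)/4 = 13/2.
E[X | machine 4] = (3+4+5+7+14)/5 = 33/5.
By the law of total expectation,
E[X] = (1/4)·(6) + (1/4)·(5) + (1/4)·(13/2) + (1/4)·(33/5) = 241/40.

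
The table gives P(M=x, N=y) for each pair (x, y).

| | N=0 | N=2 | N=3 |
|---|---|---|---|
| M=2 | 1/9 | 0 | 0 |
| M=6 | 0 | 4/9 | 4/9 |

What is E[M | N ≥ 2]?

6

P(N ≥ 2) = 8/9.
Summing M·P(M=x,N=y) over the conditioning event gives 16/3.
E[M | N ≥ 2] = (16/3) / (8/9) = 6.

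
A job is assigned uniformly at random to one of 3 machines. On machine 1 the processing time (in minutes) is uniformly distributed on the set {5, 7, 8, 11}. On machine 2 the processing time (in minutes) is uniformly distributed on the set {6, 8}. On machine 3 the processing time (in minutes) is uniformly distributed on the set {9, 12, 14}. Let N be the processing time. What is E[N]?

317/36

E[N | machine 1] = (5+7+8+11)/4 = 31/4.
E[N | machine 2] = (6+8)/2 = 7.
E[N | machine 3] = (9+12+14)/3 = 35/3.
E[N] = (1/3)·(31/4) + (1/3)·(7) + (1/3)·(35/3) = 317/36.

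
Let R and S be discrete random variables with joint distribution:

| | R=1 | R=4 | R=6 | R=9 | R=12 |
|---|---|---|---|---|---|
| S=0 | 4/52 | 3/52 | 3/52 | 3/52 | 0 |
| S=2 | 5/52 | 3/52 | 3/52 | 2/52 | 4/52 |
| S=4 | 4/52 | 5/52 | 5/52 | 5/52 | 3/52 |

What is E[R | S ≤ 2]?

P(S ≤ 2) = 15/26.
Summing R·P(R=x,S=y) over the conditioning event gives 81/26.
E[R | S ≤ 2] = (81/26) / (15/26) = 27/5.

27/5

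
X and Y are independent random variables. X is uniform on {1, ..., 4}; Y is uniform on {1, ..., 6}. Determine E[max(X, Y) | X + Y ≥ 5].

9/2

P(X + Y ≥ 5) = 3/4.
Summing max(X,Y)·P(x,y) over outcomes with X + Y ≥ 5 gives 27/8.
E[max(X, Y) | X + Y ≥ 5] = (27/8) / (3/4) = 9/2.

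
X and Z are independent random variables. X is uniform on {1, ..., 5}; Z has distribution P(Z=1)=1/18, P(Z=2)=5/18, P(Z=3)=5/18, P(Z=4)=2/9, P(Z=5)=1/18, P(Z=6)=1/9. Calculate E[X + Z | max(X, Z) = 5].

157/20

P(max(X, Z) = 5) = 2/9.
Summing (X+Z)·P(x,y) over outcomes with max(X, Z) = 5 gives 157/90.
E[X + Z | max(X, Z) = 5] = (157/90) / (2/9) = 157/20.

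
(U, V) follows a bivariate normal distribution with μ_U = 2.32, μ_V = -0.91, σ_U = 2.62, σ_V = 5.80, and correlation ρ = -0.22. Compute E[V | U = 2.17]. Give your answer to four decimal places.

-0.8369

For a bivariate normal, E[V | U=x] = μ_V + ρ·(σ_V/σ_U)·(x − μ_U).
E[V | U=2.17] = -0.91 + (-0.22)·(5.80/2.62)·(2.17 − (2.32)) = -0.91 + (-0.48702)·(-0.15) = -0.8369.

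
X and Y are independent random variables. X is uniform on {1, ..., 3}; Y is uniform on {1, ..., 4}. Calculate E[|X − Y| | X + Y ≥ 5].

P(X + Y ≥ 5) = 1/2.
Summing |X−Y|·P(x,y) over outcomes with X + Y ≥ 5 gives 2/3.
E[|X − Y| | X + Y ≥ 5] = (2/3) / (1/2) = 4/3.

4/3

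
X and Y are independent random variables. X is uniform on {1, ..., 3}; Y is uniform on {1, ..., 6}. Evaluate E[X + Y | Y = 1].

3

Outcomes with Y = 1: (1,1), (2,1), (3,1), each with probability 1/18.
E[X + Y | Y = 1] = (2 + 3 + 4) / 3 = 3.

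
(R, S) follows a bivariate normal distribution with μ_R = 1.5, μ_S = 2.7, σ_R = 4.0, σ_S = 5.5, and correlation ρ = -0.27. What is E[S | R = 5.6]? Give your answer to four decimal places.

E[S | R=x] = μ_S + ρ(σ_S/σ_R)(x − μ_R) for jointly normal variables.
E[S | R=5.6] = 2.7 + (-0.27)·(5.5/4.0)·(5.6 − (1.5)) = 2.7 + (-0.37125)·(4.1) = 1.1779.

1.1779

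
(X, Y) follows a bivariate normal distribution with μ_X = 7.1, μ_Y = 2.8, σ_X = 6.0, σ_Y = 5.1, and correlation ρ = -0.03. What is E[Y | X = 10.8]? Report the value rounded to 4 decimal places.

2.7057

E[Y | X=x] = μ_Y + ρ(σ_Y/σ_X)(x − μ_X) for jointly normal variables.
E[Y | X=10.8] = 2.8 + (-0.03)·(5.1/6.0)·(10.8 − (7.1)) = 2.8 + (-0.0255)·(3.7) = 2.7057.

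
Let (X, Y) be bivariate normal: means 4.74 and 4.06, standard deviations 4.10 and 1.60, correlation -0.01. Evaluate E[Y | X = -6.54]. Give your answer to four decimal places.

4.1040

The regression of Y on X has slope ρ·σ_Y/σ_X and passes through (μ_X, μ_Y).
E[Y | X=-6.54] = 4.06 + (-0.01)·(1.60/4.10)·(-6.54 − (4.74)) = 4.06 + (-0.0039024)·(-11.28) = 4.1040.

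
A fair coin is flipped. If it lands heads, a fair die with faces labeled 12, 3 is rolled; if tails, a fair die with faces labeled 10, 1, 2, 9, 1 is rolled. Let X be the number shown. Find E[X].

121/20

E[X | heads] = (12+3)/2 = 15/2.
E[X | tails] = (10+1+2+9+1)/5 = 23/5.
By the law of total expectation,
E[X] = (1/2)·(15/2) + (1/2)·(23/5) = 121/20.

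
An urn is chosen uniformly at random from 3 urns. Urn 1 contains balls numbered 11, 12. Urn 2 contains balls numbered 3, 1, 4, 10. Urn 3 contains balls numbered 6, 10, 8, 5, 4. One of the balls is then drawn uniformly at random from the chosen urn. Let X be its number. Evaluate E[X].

113/15

E[X | urn 1] = (11+12)/2 = 23/2.
E[X | urn 2] = (3+1+4+10)/4 = 9/2.
E[X | urn 3] = (6+10+8+5+4)/5 = 33/5.
By the law of total expectation,
E[X] = (1/3)·(23/2) + (1/3)·(9/2) + (1/3)·(33/5) = 113/15.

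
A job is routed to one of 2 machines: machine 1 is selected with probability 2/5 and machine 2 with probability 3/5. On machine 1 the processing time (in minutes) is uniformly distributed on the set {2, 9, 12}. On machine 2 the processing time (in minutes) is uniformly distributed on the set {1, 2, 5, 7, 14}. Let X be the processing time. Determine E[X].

E[X | machine 1] = (2+9+12)/3 = 23/3.
E[X | machine 2] = (1+2+5+7+14)/5 = 29/5.
E[X] = (2/5)·(23/3) + (3/5)·(29/5) = 491/75.

491/75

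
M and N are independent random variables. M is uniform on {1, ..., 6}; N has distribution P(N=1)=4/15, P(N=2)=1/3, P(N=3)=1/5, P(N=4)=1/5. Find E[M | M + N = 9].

P(M + N = 9) = 1/15.
Summing M·P(x,y) over outcomes with M + N = 9 gives 11/30.
E[M | M + N = 9] = (11/30) / (1/15) = 11/2.

11/2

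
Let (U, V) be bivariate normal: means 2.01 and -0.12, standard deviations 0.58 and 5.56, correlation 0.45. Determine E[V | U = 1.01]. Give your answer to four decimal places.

For a bivariate normal, E[V | U=x] = μ_V + ρ·(σ_V/σ_U)·(x − μ_U).
E[V | U=1.01] = -0.12 + (0.45)·(5.56/0.58)·(1.01 − (2.01)) = -0.12 + (4.3138)·(-1) = -4.4338.

-4.4338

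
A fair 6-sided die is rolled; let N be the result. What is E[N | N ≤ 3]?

2

Given N ≤ 3, N is equally likely to be any of {1, 2, 3}.
E[N | N ≤ 3] = (1 + 2 + 3) / 3 = 2.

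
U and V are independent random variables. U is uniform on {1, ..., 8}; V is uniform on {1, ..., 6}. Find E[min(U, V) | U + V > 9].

P(U + V > 9) = 5/16.
Summing min(U,V)·P(x,y) over outcomes with U + V > 9 gives 67/48.
E[min(U, V) | U + V > 9] = (67/48) / (5/16) = 67/15.

67/15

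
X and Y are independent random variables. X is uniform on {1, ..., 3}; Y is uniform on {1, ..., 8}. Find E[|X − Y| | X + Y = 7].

3

Outcomes with X + Y = 7: (1,6), (2,5), (3,4), each with probability 1/24.
E[|X − Y| | X + Y = 7] = (5 + 3 + 1) / 3 = 3.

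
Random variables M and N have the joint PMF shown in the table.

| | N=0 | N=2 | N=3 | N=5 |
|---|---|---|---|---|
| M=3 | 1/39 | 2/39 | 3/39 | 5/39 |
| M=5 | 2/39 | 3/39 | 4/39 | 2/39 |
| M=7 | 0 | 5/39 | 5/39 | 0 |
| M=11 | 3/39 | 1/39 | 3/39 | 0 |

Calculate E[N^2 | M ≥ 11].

31/7

P(M ≥ 11) = 7/39.
Σ N^2·P over the event = 0·(3/39) + 4·(1/39) + 9·(3/39) = 31/39.
E[N^2 | M ≥ 11] = (31/39) / (7/39) = 31/7.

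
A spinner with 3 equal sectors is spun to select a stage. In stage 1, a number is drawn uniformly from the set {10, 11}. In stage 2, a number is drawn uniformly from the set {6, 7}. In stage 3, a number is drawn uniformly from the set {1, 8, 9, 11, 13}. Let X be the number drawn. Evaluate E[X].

127/15

E[X | stage 1] = (10+11)/2 = 21/2.
E[X | stage 2] = (6+7)/2 = 13/2.
E[X | stage 3] = (1+8+9+11+13)/5 = 42/5.
E[X] = (1/3)·(21/2) + (1/3)·(13/2) + (1/3)·(42/5) = 127/15.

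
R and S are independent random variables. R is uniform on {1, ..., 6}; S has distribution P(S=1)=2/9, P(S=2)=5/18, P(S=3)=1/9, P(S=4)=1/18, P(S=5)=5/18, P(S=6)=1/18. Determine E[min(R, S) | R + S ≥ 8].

139/37

P(R + S ≥ 8) = 37/108.
Summing min(R,S)·P(x,y) over outcomes with R + S ≥ 8 gives 139/108.
E[min(R, S) | R + S ≥ 8] = (139/108) / (37/108) = 139/37.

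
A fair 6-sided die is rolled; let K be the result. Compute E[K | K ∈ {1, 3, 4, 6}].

7/2

P(K ∈ {1, 3, 4, 6}) = 2/3.
Σ over the event: 1·1/6 + 3·1/6 + 4·1/6 + 6·1/6 = 7/3.
E[K | K ∈ {1, 3, 4, 6}] = (7/3) / (2/3) = 7/2.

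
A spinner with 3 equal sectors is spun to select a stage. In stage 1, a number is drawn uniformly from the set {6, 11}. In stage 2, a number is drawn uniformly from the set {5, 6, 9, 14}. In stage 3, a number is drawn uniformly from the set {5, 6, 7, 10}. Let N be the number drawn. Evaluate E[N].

E[N | stage 1] = (6+11)/2 = 17/2.
E[N | stage 2] = (5+6+9+14)/4 = 17/2.
E[N | stage 3] = (5+6+7+10)/4 = 7.
E[N] = (1/3)·(17/2) + (1/3)·(17/2) + (1/3)·(7) = 8.

8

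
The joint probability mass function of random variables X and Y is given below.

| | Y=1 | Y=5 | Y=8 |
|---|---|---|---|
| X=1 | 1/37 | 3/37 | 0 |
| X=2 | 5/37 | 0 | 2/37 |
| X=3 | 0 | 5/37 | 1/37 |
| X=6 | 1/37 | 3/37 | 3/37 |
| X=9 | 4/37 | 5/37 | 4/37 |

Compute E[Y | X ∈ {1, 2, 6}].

77/18

P(X ∈ {1, 2, 6}) = 18/37.
Σ Y·P over the event = 1·(1/37) + 5·(3/37) + 1·(5/37) + 8·(2/37) + 1·(1/37) + 5·(3/37) + 8·(3/37) = 77/37.
E[Y | X ∈ {1, 2, 6}] = (77/37) / (18/37) = 77/18.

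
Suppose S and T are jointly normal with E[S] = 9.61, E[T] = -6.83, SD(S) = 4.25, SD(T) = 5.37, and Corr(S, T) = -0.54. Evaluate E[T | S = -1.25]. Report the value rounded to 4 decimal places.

0.5798

For a bivariate normal, E[T | S=x] = μ_T + ρ·(σ_T/σ_S)·(x − μ_S).
E[T | S=-1.25] = -6.83 + (-0.54)·(5.37/4.25)·(-1.25 − (9.61)) = -6.83 + (-0.682306)·(-10.86) = 0.5798.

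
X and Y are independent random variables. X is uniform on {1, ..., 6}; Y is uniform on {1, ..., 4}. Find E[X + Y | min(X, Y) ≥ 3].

8

Outcomes with min(X, Y) ≥ 3: (3,3), (3,4), (4,3), (4,4), (5,3), (5,4), (6,3), (6,4), each with probability 1/24.
E[X + Y | min(X, Y) ≥ 3] = (6 + 7 + 7 + 8 + 8 + 9 + 9 + 10) / 8 = 8.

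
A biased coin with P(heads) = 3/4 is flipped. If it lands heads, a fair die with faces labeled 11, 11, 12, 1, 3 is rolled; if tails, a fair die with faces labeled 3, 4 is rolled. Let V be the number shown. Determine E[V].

263/40

E[V | heads] = (11+11+12+1+3)/5 = 38/5.
E[V | tails] = (3+4)/2 = 7/2.
By the law of total expectation,
E[V] = (3/4)·(38/5) + (1/4)·(7/2) = 263/40.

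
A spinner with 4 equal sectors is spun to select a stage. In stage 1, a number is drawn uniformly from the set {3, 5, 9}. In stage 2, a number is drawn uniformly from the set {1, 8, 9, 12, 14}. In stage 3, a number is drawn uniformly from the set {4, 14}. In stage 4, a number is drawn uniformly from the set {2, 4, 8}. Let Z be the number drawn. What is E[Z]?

211/30

E[Z | stage 1] = (3+5+9)/3 = 17/3.
E[Z | stage 2] = (1+8+9+12+14)/5 = 44/5.
E[Z | stage 3] = (4+14)/2 = 9.
E[Z | stage 4] = (2+4+8)/3 = 14/3.
E[Z] = (1/4)·(17/3) + (1/4)·(44/5) + (1/4)·(9) + (1/4)·(14/3) = 211/30.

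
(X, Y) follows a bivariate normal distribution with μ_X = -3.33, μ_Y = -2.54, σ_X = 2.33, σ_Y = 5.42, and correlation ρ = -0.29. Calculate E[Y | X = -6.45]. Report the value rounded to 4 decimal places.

E[Y | X=x] = μ_Y + ρ(σ_Y/σ_X)(x − μ_X) for jointly normal variables.
E[Y | X=-6.45] = -2.54 + (-0.29)·(5.42/2.33)·(-6.45 − (-3.33)) = -2.54 + (-0.67459)·(-3.12) = -0.4353.

-0.4353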